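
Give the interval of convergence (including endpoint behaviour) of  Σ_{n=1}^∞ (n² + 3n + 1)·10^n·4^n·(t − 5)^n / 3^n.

(197/40, 203/40)

The ratio of consecutive coefficients is [((n+1)² + 3(n+1) + 1)/(n² + 3n + 1)] · 10·4/3 → 40/3.
Convergence for |t − 5| · 40/3 < 1, i.e. |t − 5| < 3/40. So R = 3/40.
Endpoint t = 203/40: the n-th term does not approach 0; divergence by the term test.
When t = 197/40, the terms have absolute value of order n², which does not tend to 0, so the series diverges by the divergence test.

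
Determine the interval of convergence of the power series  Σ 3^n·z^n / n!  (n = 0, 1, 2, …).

(−∞, ∞)

Apply the ratio test: |a_{n+1}| / |a_n| = 3 · 1/(n+1), which tends to 0 as n → ∞.
The ratio tends to 0 regardless of z, hence R = ∞.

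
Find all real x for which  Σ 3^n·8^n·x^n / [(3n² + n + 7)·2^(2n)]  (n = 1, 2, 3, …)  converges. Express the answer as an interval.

The ratio of consecutive coefficients is [(3n² + n + 7)/(3(n+1)² + (n+1) + 7)] · 3·8/4 → 6.
Hence the series converges for |x| < 1/(6) = 1/6, so the radius of convergence is 1/6.
Check x = 1/6: absolute convergence follows by limit comparison with Σ 1/n².
Check x = -1/6: the terms are on the order of 1/n², so the series converges absolutely by comparison with the p-series (p = 2 > 1).

[-1/6, 1/6]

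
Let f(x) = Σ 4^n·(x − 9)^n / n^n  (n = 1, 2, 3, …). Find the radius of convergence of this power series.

Root test: |a_n|^(1/n) = 4/n → 0.
Since the n-th root of |a_n| tends to 0, the series converges for all real x; R = ∞.

R = ∞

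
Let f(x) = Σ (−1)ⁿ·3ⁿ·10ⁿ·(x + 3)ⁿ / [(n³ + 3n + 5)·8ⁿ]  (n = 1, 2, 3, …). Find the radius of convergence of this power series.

R = 4/15

The ratio of consecutive coefficients is [(n³ + 3n + 5)/((n+1)³ + 3(n+1) + 5)] · 3·10/8 → 15/4.
The series converges when 15/4 · |x + 3| < 1, giving R = 4/15.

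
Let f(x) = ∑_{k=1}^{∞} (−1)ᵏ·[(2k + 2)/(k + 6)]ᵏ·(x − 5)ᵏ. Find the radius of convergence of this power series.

R = 1/2

Root test: |a_k|^(1/k) = (2k + 2)/(k + 6) → 2.
Convergence for |x − 5| · 2 < 1, i.e. |x − 5| < 1/2. So R = 1/2.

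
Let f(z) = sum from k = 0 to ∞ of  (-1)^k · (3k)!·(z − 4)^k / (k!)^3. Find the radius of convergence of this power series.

Apply the ratio test: |a_{k+1}| / |a_k| = (3k+1)·(3k+2)·(3k+3)/(k+1)³, which tends to 27 as k → ∞.
Hence the series converges for |z − 4| < 1/(27) = 1/27, so the radius of convergence is 1/27.

R = 1/27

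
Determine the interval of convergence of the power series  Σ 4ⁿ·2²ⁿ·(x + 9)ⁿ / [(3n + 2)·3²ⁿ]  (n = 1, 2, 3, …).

[-153/16, -135/16)

The ratio of consecutive coefficients is [(3n + 2)/(3(n+1) + 2)] · 4·4/9 → 16/9.
Convergence for |x + 9| · 16/9 < 1, i.e. |x + 9| < 9/16. So R = 9/16.
Endpoint x = -135/16: the terms are asymptotic to a nonzero constant times 1/n, so the series diverges by limit comparison with Σ 1/n.
At x = -153/16: the terms alternate in sign and decrease monotonically to 0 in absolute value (size ~ c/n), so the alternating series test gives convergence.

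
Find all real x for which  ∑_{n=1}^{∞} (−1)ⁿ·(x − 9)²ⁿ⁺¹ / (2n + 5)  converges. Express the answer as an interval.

[8, 10]

By the ratio test, |a_{n+1}/a_n| = (2n + 5)/(2(n+1) + 5) → 1.
Since the exponent of (x − 9) increases by 2 each term, convergence requires |x − 9|² < 1, hence R = 1.
Endpoint x = 10: the terms alternate in sign and decrease monotonically to 0 in absolute value (size ~ c/n), so the alternating series test gives convergence.
Endpoint x = 8: the terms alternate in sign and decrease monotonically to 0 in absolute value (size ~ c/n), so the alternating series test gives convergence.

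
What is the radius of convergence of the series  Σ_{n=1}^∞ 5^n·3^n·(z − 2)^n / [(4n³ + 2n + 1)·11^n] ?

The ratio of consecutive coefficients is [(4n³ + 2n + 1)/(4(n+1)³ + 2(n+1) + 1)] · 5·3/11 → 15/11.
Convergence for |z − 2| · 15/11 < 1, i.e. |z − 2| < 11/15. So R = 11/15.

R = 11/15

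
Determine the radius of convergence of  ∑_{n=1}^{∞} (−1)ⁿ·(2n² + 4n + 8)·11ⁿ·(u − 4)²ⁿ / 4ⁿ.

By the ratio test, |a_{n+1}/a_n| = [(2(n+1)² + 4(n+1) + 8)/(2n² + 4n + 8)] · 11/4 → 11/4.
Since the exponent of (u − 4) increases by 2 each term, convergence requires |u − 4|² < 4/11, hence R = 2√11/11.

R = 2√11/11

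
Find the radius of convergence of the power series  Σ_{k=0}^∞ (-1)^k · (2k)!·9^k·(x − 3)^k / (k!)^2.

The ratio of consecutive coefficients is (2k+1)·(2k+2)/(k+1)² · 9 → 36.
Convergence for |x − 3| · 36 < 1, i.e. |x − 3| < 1/36. So R = 1/36.

R = 1/36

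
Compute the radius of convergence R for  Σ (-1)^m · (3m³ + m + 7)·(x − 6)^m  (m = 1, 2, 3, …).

Apply the ratio test: |a_{m+1}| / |a_m| = (3(m+1)³ + (m+1) + 7)/(3m³ + m + 7), which tends to 1 as m → ∞.
So the series converges when |x − 6| < 1 and diverges when |x − 6| > 1; R = 1.

R = 1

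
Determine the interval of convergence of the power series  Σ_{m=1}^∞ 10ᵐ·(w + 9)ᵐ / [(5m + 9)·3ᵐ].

By the ratio test, |a_{m+1}/a_m| = [(5m + 9)/(5(m+1) + 9)] · 10/3 → 10/3.
Convergence for |w + 9| · 10/3 < 1, i.e. |w + 9| < 3/10. So R = 3/10.
At w = -87/10: comparison with the harmonic series Σ 1/m shows the series diverges.
Check w = -93/10: convergence follows from the alternating series test (terms decrease monotonically to 0).

[-93/10, -87/10)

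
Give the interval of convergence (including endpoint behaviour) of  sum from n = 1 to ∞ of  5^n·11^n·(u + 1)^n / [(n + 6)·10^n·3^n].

By the ratio test, |a_{n+1}/a_n| = [(n + 6)/((n+1) + 6)] · 5·11/(10·3) → 11/6.
Convergence for |u + 1| · 11/6 < 1, i.e. |u + 1| < 6/11. So R = 6/11.
Check u = -5/11: comparison with the harmonic series Σ 1/n shows the series diverges.
Endpoint u = -17/11: an alternating series whose terms decrease to 0 in absolute value, so it converges by the Leibniz criterion.

[-17/11, -5/11)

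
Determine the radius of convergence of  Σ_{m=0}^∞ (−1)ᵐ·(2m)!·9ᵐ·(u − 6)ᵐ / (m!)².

By the ratio test, |a_{m+1}/a_m| = (2m+1)·(2m+2)/(m+1)² · 9 → 36.
Convergence for |u − 6| · 36 < 1, i.e. |u − 6| < 1/36. So R = 1/36.

R = 1/36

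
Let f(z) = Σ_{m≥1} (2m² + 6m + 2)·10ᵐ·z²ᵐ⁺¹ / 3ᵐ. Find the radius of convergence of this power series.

Ratio test: |a_{m+1}/a_m| = [(2(m+1)² + 6(m+1) + 2)/(2m² + 6m + 2)] · 10/3 → 10/3 as m → ∞.
Writing y = z², the series in y has radius 3/10, so |z| < √(3/10) and R = √30/10.

R = √30/10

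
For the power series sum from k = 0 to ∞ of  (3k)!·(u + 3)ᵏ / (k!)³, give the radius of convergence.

R = 1/27

By the ratio test, |a_{k+1}/a_k| = (3k+1)·(3k+2)·(3k+3)/(k+1)³ → 27.
The series converges when 27 · |u + 3| < 1, giving R = 1/27.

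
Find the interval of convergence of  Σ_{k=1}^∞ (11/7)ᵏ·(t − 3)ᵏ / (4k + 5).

[26/11, 40/11)

By the ratio test, |a_{k+1}/a_k| = [(4k + 5)/(4(k+1) + 5)] · 11/7 → 11/7.
Hence the series converges for |t − 3| < 1/(11/7) = 7/11, so the radius of convergence is 7/11.
At t = 40/11: the terms are asymptotic to a nonzero constant times 1/k, so the series diverges by limit comparison with Σ 1/k.
At t = 26/11: an alternating series whose terms decrease to 0 in absolute value, so it converges by the Leibniz criterion.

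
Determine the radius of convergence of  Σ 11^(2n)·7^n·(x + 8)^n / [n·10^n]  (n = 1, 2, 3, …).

R = 10/847

Ratio test: |a_{n+1}/a_n| = [n/(n+1)] · 121·7/10 → 847/10 as n → ∞.
Thus R = 1/(847/10) = 10/847.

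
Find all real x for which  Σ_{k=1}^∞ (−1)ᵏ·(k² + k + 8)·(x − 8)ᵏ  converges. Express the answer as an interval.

(7, 9)

By the ratio test, |a_{k+1}/a_k| = ((k+1)² + (k+1) + 8)/(k² + k + 8) → 1.
So the series converges when |x − 8| < 1 and diverges when |x − 8| > 1; R = 1.
Check x = 9: the k-th term does not approach 0; divergence by the term test.
Check x = 7: the terms do not tend to 0, so the series diverges.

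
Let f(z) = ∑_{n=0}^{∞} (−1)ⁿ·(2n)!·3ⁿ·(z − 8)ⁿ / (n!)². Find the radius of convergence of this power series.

R = 1/12

The ratio of consecutive coefficients is (2n+1)·(2n+2)/(n+1)² · 3 → 12.
Hence the series converges for |z − 8| < 1/(12) = 1/12, so the radius of convergence is 1/12.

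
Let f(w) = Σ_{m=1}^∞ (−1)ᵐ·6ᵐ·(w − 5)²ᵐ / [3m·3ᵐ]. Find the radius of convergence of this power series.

Apply the ratio test: |a_{m+1}| / |a_m| = [3m/3(m+1)] · 6/3, which tends to 2 as m → ∞.
Successive powers of (w − 5) differ by 2, so the series converges when |w − 5|² · 2 < 1, i.e. |w − 5| < √(1/2). So R = √2/2.

R = √2/2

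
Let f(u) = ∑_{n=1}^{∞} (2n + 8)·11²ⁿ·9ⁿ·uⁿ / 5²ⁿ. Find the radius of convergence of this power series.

By the ratio test, |a_{n+1}/a_n| = [(2(n+1) + 8)/(2n + 8)] · 121·9/25 → 1089/25.
The series converges when 1089/25 · |u| < 1, giving R = 25/1089.

R = 25/1089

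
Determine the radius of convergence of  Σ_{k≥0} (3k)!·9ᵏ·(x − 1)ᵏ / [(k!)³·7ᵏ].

R = 7/243

Apply the ratio test: |a_{k+1}| / |a_k| = (3k+1)·(3k+2)·(3k+3)/(k+1)³ · 9/7, which tends to 243/7 as k → ∞.
Thus R = 1/(243/7) = 7/243.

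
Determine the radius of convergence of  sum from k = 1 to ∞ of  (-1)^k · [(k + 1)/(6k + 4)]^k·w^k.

R = 6

Applying the root test, |a_k|^(1/k) = (k + 1)/(6k + 4) → 1/6.
Convergence for |w| · 1/6 < 1, i.e. |w| < 6. So R = 6.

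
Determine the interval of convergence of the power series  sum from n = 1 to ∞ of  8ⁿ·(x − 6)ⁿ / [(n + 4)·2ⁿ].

[23/4, 25/4)

By the ratio test, |a_{n+1}/a_n| = [(n + 4)/((n+1) + 4)] · 8/2 → 4.
The series converges when 4 · |x − 6| < 1, giving R = 1/4.
At x = 25/4: the terms are asymptotic to a nonzero constant times 1/n, so the series diverges by limit comparison with Σ 1/n.
Check x = 23/4: an alternating series whose terms decrease to 0 in absolute value, so it converges by the Leibniz criterion.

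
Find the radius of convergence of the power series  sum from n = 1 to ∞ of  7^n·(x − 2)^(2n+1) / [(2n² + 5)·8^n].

Apply the ratio test: |a_{n+1}| / |a_n| = [(2n² + 5)/(2(n+1)² + 5)] · 7/8, which tends to 7/8 as n → ∞.
Writing y = (x − 2)², the series in y has radius 8/7, so |x − 2| < √(8/7) and R = 2√14/7.

R = 2√14/7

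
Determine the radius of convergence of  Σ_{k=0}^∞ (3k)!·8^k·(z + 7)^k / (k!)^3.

By the ratio test, |a_{k+1}/a_k| = (3k+1)·(3k+2)·(3k+3)/(k+1)³ · 8 → 216.
Hence the series converges for |z + 7| < 1/(216) = 1/216, so the radius of convergence is 1/216.

R = 1/216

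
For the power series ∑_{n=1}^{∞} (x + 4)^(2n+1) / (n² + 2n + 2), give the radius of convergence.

Apply the ratio test: |a_{n+1}| / |a_n| = (n² + 2n + 2)/((n+1)² + 2(n+1) + 2), which tends to 1 as n → ∞.
Successive powers of (x + 4) differ by 2, so the series converges when |x + 4|² · 1 < 1, i.e. |x + 4| < √(1) = 1. So R = 1.

R = 1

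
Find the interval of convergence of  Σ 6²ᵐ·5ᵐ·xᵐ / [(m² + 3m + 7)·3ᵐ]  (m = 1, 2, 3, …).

[-1/60, 1/60]

Apply the ratio test: |a_{m+1}| / |a_m| = [(m² + 3m + 7)/((m+1)² + 3(m+1) + 7)] · 36·5/3, which tends to 60 as m → ∞.
The series converges when 60 · |x| < 1, giving R = 1/60.
At x = 1/60: absolute convergence follows by limit comparison with Σ 1/m².
At x = -1/60: the terms are on the order of 1/m², so the series converges absolutely by comparison with the p-series (p = 2 > 1).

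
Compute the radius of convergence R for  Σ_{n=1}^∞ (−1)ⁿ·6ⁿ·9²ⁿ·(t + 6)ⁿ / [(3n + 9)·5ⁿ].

Apply the ratio test: |a_{n+1}| / |a_n| = [(3n + 9)/(3(n+1) + 9)] · 6·81/5, which tends to 486/5 as n → ∞.
Hence the series converges for |t + 6| < 1/(486/5) = 5/486, so the radius of convergence is 5/486.

R = 5/486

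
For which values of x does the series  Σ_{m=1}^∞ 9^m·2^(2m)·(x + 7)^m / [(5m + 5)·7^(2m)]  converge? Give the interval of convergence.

The ratio of consecutive coefficients is [(5m + 5)/(5(m+1) + 5)] · 9·4/49 → 36/49.
Hence the series converges for |x + 7| < 1/(36/49) = 49/36, so the radius of convergence is 49/36.
At x = -203/36: comparison with the harmonic series Σ 1/m shows the series diverges.
Endpoint x = -301/36: the terms alternate in sign and decrease monotonically to 0 in absolute value (size ~ c/m), so the alternating series test gives convergence.

[-301/36, -203/36)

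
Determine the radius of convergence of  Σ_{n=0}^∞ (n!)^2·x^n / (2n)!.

Ratio test: |a_{n+1}/a_n| = (n+1)²/[(2n+1)·(2n+2)] → 1/4 as n → ∞.
Hence the series converges for |x| < 1/(1/4) = 4, so the radius of convergence is 4.

R = 4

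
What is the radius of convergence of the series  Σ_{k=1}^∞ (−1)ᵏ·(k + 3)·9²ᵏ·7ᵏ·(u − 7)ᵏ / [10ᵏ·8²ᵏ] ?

By the ratio test, |a_{k+1}/a_k| = [((k+1) + 3)/(k + 3)] · 81·7/(10·64) → 567/640.
Convergence for |u − 7| · 567/640 < 1, i.e. |u − 7| < 640/567. So R = 640/567.

R = 640/567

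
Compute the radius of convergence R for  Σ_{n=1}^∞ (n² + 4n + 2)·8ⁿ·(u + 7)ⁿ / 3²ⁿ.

By the ratio test, |a_{n+1}/a_n| = [((n+1)² + 4(n+1) + 2)/(n² + 4n + 2)] · 8/9 → 8/9.
Hence the series converges for |u + 7| < 1/(8/9) = 9/8, so the radius of convergence is 9/8.

R = 9/8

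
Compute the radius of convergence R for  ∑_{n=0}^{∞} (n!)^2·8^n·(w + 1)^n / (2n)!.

R = 1/2

Ratio test: |a_{n+1}/a_n| = (n+1)²/[(2n+1)·(2n+2)] · 8 → 2 as n → ∞.
Thus R = 1/(2) = 1/2.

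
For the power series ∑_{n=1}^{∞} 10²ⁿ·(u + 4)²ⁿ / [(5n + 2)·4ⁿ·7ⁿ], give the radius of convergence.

R = √7/5

By the ratio test, |a_{n+1}/a_n| = [(5n + 2)/(5(n+1) + 2)] · 100/(4·7) → 25/7.
Writing y = (u + 4)², the series in y has radius 7/25, so |u + 4| < √(7/25) and R = √7/5.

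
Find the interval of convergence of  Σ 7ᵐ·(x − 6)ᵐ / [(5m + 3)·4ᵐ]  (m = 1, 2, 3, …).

The ratio of consecutive coefficients is [(5m + 3)/(5(m+1) + 3)] · 7/4 → 7/4.
The series converges when 7/4 · |x − 6| < 1, giving R = 4/7.
At x = 46/7: comparison with the harmonic series Σ 1/m shows the series diverges.
When x = 38/7, convergence follows from the alternating series test (terms decrease monotonically to 0).

[38/7, 46/7)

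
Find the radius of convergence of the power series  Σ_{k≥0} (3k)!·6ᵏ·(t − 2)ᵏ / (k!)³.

R = 1/162

Apply the ratio test: |a_{k+1}| / |a_k| = (3k+1)·(3k+2)·(3k+3)/(k+1)³ · 6, which tends to 162 as k → ∞.
Hence the series converges for |t − 2| < 1/(162) = 1/162, so the radius of convergence is 1/162.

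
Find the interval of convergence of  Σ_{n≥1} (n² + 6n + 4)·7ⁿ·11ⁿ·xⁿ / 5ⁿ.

The ratio of consecutive coefficients is [((n+1)² + 6(n+1) + 4)/(n² + 6n + 4)] · 7·11/5 → 77/5.
Thus R = 1/(77/5) = 5/77.
Endpoint x = 5/77: the terms do not tend to 0, so the series diverges.
At x = -5/77: the terms do not tend to 0, so the series diverges.

(-5/77, 5/77)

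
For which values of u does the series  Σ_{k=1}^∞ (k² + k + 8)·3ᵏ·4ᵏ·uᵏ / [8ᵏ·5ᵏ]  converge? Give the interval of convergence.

Apply the ratio test: |a_{k+1}| / |a_k| = [((k+1)² + (k+1) + 8)/(k² + k + 8)] · 3·4/(8·5), which tends to 3/10 as k → ∞.
Thus R = 1/(3/10) = 10/3.
When u = 10/3, the terms do not tend to 0, so the series diverges.
Endpoint u = -10/3: the terms do not tend to 0, so the series diverges.

(-10/3, 10/3)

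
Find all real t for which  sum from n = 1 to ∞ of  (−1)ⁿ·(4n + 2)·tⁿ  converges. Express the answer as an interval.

(-1, 1)

Ratio test: |a_{n+1}/a_n| = (4(n+1) + 2)/(4n + 2) → 1 as n → ∞.
So the series converges when |t| < 1 and diverges when |t| > 1; R = 1.
When t = 1, the terms have absolute value of order n, which does not tend to 0, so the series diverges by the divergence test.
When t = -1, the terms do not tend to 0, so the series diverges.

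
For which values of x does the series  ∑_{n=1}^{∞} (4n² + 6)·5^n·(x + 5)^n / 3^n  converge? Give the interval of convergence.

(-28/5, -22/5)

The ratio of consecutive coefficients is [(4(n+1)² + 6)/(4n² + 6)] · 5/3 → 5/3.
Hence the series converges for |x + 5| < 1/(5/3) = 3/5, so the radius of convergence is 3/5.
Endpoint x = -22/5: the terms do not tend to 0, so the series diverges.
Endpoint x = -28/5: the terms have absolute value of order n², which does not tend to 0, so the series diverges by the divergence test.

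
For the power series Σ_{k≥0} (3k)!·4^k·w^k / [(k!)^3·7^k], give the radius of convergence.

R = 7/108

Ratio test: |a_{k+1}/a_k| = (3k+1)·(3k+2)·(3k+3)/(k+1)³ · 4/7 → 108/7 as k → ∞.
Convergence for |w| · 108/7 < 1, i.e. |w| < 7/108. So R = 7/108.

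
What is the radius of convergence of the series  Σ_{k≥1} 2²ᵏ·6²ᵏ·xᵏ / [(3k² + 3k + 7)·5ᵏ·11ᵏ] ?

Ratio test: |a_{k+1}/a_k| = [(3k² + 3k + 7)/(3(k+1)² + 3(k+1) + 7)] · 4·36/(5·11) → 144/55 as k → ∞.
Hence the series converges for |x| < 1/(144/55) = 55/144, so the radius of convergence is 55/144.

R = 55/144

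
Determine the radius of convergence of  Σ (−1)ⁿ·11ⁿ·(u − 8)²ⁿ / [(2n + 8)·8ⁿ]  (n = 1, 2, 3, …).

Apply the ratio test: |a_{n+1}| / |a_n| = [(2n + 8)/(2(n+1) + 8)] · 11/8, which tends to 11/8 as n → ∞.
Writing y = (u − 8)², the series in y has radius 8/11, so |u − 8| < √(8/11) and R = 2√22/11.

R = 2√22/11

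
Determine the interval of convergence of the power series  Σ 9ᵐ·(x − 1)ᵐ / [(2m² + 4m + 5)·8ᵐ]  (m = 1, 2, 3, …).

[1/9, 17/9]

Ratio test: |a_{m+1}/a_m| = [(2m² + 4m + 5)/(2(m+1)² + 4(m+1) + 5)] · 9/8 → 9/8 as m → ∞.
Convergence for |x − 1| · 9/8 < 1, i.e. |x − 1| < 8/9. So R = 8/9.
Check x = 17/9: absolute convergence follows by limit comparison with Σ 1/m².
Check x = 1/9: the series is dominated by a constant times Σ 1/m², which converges (p = 2 > 1).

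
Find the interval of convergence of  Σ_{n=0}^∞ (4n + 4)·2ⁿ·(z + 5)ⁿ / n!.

Ratio test: |a_{n+1}/a_n| = (4(n+1) + 4)/(4n + 4) · 2 · 1/(n+1) → 0 as n → ∞.
The limit is 0, so the series converges for all z; R = ∞.

(−∞, ∞)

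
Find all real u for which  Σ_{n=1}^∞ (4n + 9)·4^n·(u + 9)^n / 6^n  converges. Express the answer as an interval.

(-21/2, -15/2)

The ratio of consecutive coefficients is [(4(n+1) + 9)/(4n + 9)] · 4/6 → 2/3.
The series converges when 2/3 · |u + 9| < 1, giving R = 3/2.
When u = -15/2, the terms do not tend to 0, so the series diverges.
Endpoint u = -21/2: the n-th term does not approach 0; divergence by the term test.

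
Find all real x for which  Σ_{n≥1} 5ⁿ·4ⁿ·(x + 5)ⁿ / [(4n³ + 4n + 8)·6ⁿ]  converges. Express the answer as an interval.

[-53/10, -47/10]

By the ratio test, |a_{n+1}/a_n| = [(4n³ + 4n + 8)/(4(n+1)³ + 4(n+1) + 8)] · 5·4/6 → 10/3.
Convergence for |x + 5| · 10/3 < 1, i.e. |x + 5| < 3/10. So R = 3/10.
When x = -47/10, absolute convergence follows by limit comparison with Σ 1/n³.
Check x = -53/10: the series is dominated by a constant times Σ 1/n³, which converges (p = 3 > 1).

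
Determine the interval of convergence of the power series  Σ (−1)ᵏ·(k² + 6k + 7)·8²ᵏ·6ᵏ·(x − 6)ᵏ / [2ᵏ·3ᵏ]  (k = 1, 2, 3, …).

By the ratio test, |a_{k+1}/a_k| = [((k+1)² + 6(k+1) + 7)/(k² + 6k + 7)] · 64·6/(2·3) → 64.
Thus R = 1/(64) = 1/64.
Endpoint x = 385/64: the k-th term does not approach 0; divergence by the term test.
Endpoint x = 383/64: the terms have absolute value of order k², which does not tend to 0, so the series diverges by the divergence test.

(383/64, 385/64)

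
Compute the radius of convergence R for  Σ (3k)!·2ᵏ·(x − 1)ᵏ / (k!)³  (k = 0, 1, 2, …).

R = 1/54

Apply the ratio test: |a_{k+1}| / |a_k| = (3k+1)·(3k+2)·(3k+3)/(k+1)³ · 2, which tends to 54 as k → ∞.
The series converges when 54 · |x − 1| < 1, giving R = 1/54.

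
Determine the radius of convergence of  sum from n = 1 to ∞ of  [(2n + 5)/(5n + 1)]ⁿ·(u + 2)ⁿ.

R = 5/2

Root test: |a_n|^(1/n) = (2n + 5)/(5n + 1) → 2/5.
Hence the series converges for |u + 2| < 1/(2/5) = 5/2, so the radius of convergence is 5/2.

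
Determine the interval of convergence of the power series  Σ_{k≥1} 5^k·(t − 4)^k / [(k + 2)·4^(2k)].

[4/5, 36/5)

Ratio test: |a_{k+1}/a_k| = [(k + 2)/((k+1) + 2)] · 5/16 → 5/16 as k → ∞.
The series converges when 5/16 · |t − 4| < 1, giving R = 16/5.
Check t = 36/5: the terms are asymptotic to a nonzero constant times 1/k, so the series diverges by limit comparison with Σ 1/k.
Endpoint t = 4/5: the terms alternate in sign and decrease monotonically to 0 in absolute value (size ~ c/k), so the alternating series test gives convergence.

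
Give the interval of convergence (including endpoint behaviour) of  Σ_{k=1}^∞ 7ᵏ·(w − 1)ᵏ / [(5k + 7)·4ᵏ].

Apply the ratio test: |a_{k+1}| / |a_k| = [(5k + 7)/(5(k+1) + 7)] · 7/4, which tends to 7/4 as k → ∞.
Thus R = 1/(7/4) = 4/7.
At w = 11/7: the terms behave like c/k; limit comparison with the harmonic series gives divergence.
At w = 3/7: an alternating series whose terms decrease to 0 in absolute value, so it converges by the Leibniz criterion.

[3/7, 11/7)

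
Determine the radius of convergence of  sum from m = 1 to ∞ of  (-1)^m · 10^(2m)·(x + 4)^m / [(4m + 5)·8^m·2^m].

By the ratio test, |a_{m+1}/a_m| = [(4m + 5)/(4(m+1) + 5)] · 100/(8·2) → 25/4.
The series converges when 25/4 · |x + 4| < 1, giving R = 4/25.

R = 4/25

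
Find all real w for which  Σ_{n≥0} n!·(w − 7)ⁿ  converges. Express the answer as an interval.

{7}

Apply the ratio test: |a_{n+1}| / |a_n| = (n+1), which tends to ∞ as n → ∞.
The terms grow without bound for any (w − 7) ≠ 0, so R = 0 (convergence only at w = 7).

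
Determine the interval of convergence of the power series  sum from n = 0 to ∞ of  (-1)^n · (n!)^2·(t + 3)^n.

{-3}

By the ratio test, |a_{n+1}/a_n| = (n+1)² → ∞.
The terms grow without bound for any (t + 3) ≠ 0, so R = 0 (convergence only at t = -3).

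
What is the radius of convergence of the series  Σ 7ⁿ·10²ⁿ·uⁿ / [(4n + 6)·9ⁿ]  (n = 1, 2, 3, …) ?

R = 9/700

The ratio of consecutive coefficients is [(4n + 6)/(4(n+1) + 6)] · 7·100/9 → 700/9.
The series converges when 700/9 · |u| < 1, giving R = 9/700.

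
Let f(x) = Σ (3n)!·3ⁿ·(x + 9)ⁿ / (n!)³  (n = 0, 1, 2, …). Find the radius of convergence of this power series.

R = 1/81

The ratio of consecutive coefficients is (3n+1)·(3n+2)·(3n+3)/(n+1)³ · 3 → 81.
Thus R = 1/(81) = 1/81.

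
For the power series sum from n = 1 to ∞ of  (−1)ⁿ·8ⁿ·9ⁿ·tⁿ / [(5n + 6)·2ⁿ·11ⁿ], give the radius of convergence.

R = 11/36

Apply the ratio test: |a_{n+1}| / |a_n| = [(5n + 6)/(5(n+1) + 6)] · 8·9/(2·11), which tends to 36/11 as n → ∞.
Thus R = 1/(36/11) = 11/36.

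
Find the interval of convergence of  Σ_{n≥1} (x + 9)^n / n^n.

(−∞, ∞)

Root test: |a_n|^(1/n) = 1/n → 0.
Since the n-th root of |a_n| tends to 0, the series converges for all real x; R = ∞.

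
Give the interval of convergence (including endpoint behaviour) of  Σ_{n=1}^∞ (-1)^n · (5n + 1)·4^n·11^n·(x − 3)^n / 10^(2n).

(8/11, 58/11)

The ratio of consecutive coefficients is [(5(n+1) + 1)/(5n + 1)] · 4·11/100 → 11/25.
Thus R = 1/(11/25) = 25/11.
When x = 58/11, the n-th term does not approach 0; divergence by the term test.
Check x = 8/11: the n-th term does not approach 0; divergence by the term test.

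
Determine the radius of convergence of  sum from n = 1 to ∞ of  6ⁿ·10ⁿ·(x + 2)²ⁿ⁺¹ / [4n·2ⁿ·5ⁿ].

By the ratio test, |a_{n+1}/a_n| = [4n/4(n+1)] · 6·10/(2·5) → 6.
Writing y = (x + 2)², the series in y has radius 1/6, so |x + 2| < √(1/6) and R = √6/6.

R = √6/6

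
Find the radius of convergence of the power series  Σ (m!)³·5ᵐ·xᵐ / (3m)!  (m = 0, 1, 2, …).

Apply the ratio test: |a_{m+1}| / |a_m| = (m+1)³/[(3m+1)·(3m+2)·(3m+3)] · 5, which tends to 5/27 as m → ∞.
Thus R = 1/(5/27) = 27/5.

R = 27/5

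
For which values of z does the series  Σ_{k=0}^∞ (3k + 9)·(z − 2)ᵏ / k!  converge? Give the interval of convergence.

The ratio of consecutive coefficients is (3(k+1) + 9)/(3k + 9) · 1/(k+1) → 0.
Since the limit is 0 < 1 for every z, the series converges on all of ℝ and R = ∞.

(−∞, ∞)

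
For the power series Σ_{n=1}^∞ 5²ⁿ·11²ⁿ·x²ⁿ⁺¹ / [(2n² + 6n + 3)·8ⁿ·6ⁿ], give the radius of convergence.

R = 4√3/55

The ratio of consecutive coefficients is [(2n² + 6n + 3)/(2(n+1)² + 6(n+1) + 3)] · 25·121/(8·6) → 3025/48.
Successive powers of x differ by 2, so the series converges when |x|² · 3025/48 < 1, i.e. |x| < √(48/3025). So R = 4√3/55.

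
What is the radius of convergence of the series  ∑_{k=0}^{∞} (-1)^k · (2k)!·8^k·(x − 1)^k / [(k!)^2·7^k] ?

The ratio of consecutive coefficients is (2k+1)·(2k+2)/(k+1)² · 8/7 → 32/7.
The series converges when 32/7 · |x − 1| < 1, giving R = 7/32.

R = 7/32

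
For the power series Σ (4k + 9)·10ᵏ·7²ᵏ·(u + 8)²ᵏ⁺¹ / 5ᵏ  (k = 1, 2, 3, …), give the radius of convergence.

R = √2/14

Apply the ratio test: |a_{k+1}| / |a_k| = [(4(k+1) + 9)/(4k + 9)] · 10·49/5, which tends to 98 as k → ∞.
Writing y = (u + 8)², the series in y has radius 1/98, so |u + 8| < √(1/98) and R = √2/14.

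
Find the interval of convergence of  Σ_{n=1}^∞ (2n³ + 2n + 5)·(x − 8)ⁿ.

By the ratio test, |a_{n+1}/a_n| = (2(n+1)³ + 2(n+1) + 5)/(2n³ + 2n + 5) → 1.
So the series converges when |x − 8| < 1 and diverges when |x − 8| > 1; R = 1.
Endpoint x = 9: the terms have absolute value of order n³, which does not tend to 0, so the series diverges by the divergence test.
When x = 7, the terms have absolute value of order n³, which does not tend to 0, so the series diverges by the divergence test.

(7, 9)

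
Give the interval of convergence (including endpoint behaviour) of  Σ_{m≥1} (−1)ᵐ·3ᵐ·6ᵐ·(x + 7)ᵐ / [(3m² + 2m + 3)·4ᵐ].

The ratio of consecutive coefficients is [(3m² + 2m + 3)/(3(m+1)² + 2(m+1) + 3)] · 3·6/4 → 9/2.
Convergence for |x + 7| · 9/2 < 1, i.e. |x + 7| < 2/9. So R = 2/9.
Check x = -61/9: absolute convergence follows by limit comparison with Σ 1/m².
When x = -65/9, the terms are on the order of 1/m², so the series converges absolutely by comparison with the p-series (p = 2 > 1).

[-65/9, -61/9]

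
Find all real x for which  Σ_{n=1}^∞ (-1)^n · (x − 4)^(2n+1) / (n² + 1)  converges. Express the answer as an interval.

By the ratio test, |a_{n+1}/a_n| = (n² + 1)/((n+1)² + 1) → 1.
Successive powers of (x − 4) differ by 2, so the series converges when |x − 4|² · 1 < 1, i.e. |x − 4| < √(1) = 1. So R = 1.
Check x = 5: the series is dominated by a constant times Σ 1/n², which converges (p = 2 > 1).
Endpoint x = 3: the series is dominated by a constant times Σ 1/n², which converges (p = 2 > 1).

[3, 5]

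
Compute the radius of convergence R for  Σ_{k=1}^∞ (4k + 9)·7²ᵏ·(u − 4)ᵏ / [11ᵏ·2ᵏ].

R = 22/49

Ratio test: |a_{k+1}/a_k| = [(4(k+1) + 9)/(4k + 9)] · 49/(11·2) → 49/22 as k → ∞.
Hence the series converges for |u − 4| < 1/(49/22) = 22/49, so the radius of convergence is 22/49.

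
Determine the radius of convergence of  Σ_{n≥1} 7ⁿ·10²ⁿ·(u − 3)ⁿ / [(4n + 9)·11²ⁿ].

Ratio test: |a_{n+1}/a_n| = [(4n + 9)/(4(n+1) + 9)] · 7·100/121 → 700/121 as n → ∞.
The series converges when 700/121 · |u − 3| < 1, giving R = 121/700.

R = 121/700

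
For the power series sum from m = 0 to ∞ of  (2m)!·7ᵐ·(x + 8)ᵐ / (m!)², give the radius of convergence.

Ratio test: |a_{m+1}/a_m| = (2m+1)·(2m+2)/(m+1)² · 7 → 28 as m → ∞.
Thus R = 1/(28) = 1/28.

R = 1/28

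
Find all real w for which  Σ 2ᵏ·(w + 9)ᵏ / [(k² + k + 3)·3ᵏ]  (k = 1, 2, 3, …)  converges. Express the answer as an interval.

Apply the ratio test: |a_{k+1}| / |a_k| = [(k² + k + 3)/((k+1)² + (k+1) + 3)] · 2/3, which tends to 2/3 as k → ∞.
Thus R = 1/(2/3) = 3/2.
At w = -15/2: absolute convergence follows by limit comparison with Σ 1/k².
At w = -21/2: the series is dominated by a constant times Σ 1/k², which converges (p = 2 > 1).

[-21/2, -15/2]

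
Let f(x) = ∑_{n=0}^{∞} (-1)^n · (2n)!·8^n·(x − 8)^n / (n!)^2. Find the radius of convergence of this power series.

R = 1/32

Ratio test: |a_{n+1}/a_n| = (2n+1)·(2n+2)/(n+1)² · 8 → 32 as n → ∞.
Convergence for |x − 8| · 32 < 1, i.e. |x − 8| < 1/32. So R = 1/32.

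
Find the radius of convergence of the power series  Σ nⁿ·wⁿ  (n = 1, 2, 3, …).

R = 0

Root test: |a_n|^(1/n) = n → ∞.
The root grows without bound, so R = 0 (convergence only at w = 0).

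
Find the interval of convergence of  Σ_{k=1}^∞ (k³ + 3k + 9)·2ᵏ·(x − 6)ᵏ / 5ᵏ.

(7/2, 17/2)

Ratio test: |a_{k+1}/a_k| = [((k+1)³ + 3(k+1) + 9)/(k³ + 3k + 9)] · 2/5 → 2/5 as k → ∞.
Thus R = 1/(2/5) = 5/2.
Check x = 17/2: the terms do not tend to 0, so the series diverges.
At x = 7/2: the k-th term does not approach 0; divergence by the term test.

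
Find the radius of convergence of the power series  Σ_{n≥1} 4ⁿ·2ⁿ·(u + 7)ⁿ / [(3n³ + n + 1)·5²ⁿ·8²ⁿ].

R = 200

By the ratio test, |a_{n+1}/a_n| = [(3n³ + n + 1)/(3(n+1)³ + (n+1) + 1)] · 4·2/(25·64) → 1/200.
Convergence for |u + 7| · 1/200 < 1, i.e. |u + 7| < 200. So R = 200.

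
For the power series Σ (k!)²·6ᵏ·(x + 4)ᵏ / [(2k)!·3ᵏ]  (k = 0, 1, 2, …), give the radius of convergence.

By the ratio test, |a_{k+1}/a_k| = (k+1)²/[(2k+1)·(2k+2)] · 6/3 → 1/2.
The series converges when 1/2 · |x + 4| < 1, giving R = 2.

R = 2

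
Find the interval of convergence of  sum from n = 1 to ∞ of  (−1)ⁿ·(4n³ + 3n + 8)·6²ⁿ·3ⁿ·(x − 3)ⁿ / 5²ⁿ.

(299/108, 349/108)

The ratio of consecutive coefficients is [(4(n+1)³ + 3(n+1) + 8)/(4n³ + 3n + 8)] · 36·3/25 → 108/25.
Thus R = 1/(108/25) = 25/108.
Endpoint x = 349/108: the n-th term does not approach 0; divergence by the term test.
When x = 299/108, the terms do not tend to 0, so the series diverges.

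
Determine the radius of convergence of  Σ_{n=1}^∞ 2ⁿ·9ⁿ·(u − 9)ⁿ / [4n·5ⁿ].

R = 5/18

Apply the ratio test: |a_{n+1}| / |a_n| = [4n/4(n+1)] · 2·9/5, which tends to 18/5 as n → ∞.
The series converges when 18/5 · |u − 9| < 1, giving R = 5/18.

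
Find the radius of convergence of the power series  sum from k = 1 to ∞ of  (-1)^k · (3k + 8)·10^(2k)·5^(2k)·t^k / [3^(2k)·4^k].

Apply the ratio test: |a_{k+1}| / |a_k| = [(3(k+1) + 8)/(3k + 8)] · 100·25/(9·4), which tends to 625/9 as k → ∞.
The series converges when 625/9 · |t| < 1, giving R = 9/625.

R = 9/625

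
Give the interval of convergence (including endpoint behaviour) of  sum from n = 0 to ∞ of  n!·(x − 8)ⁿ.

{8}

Apply the ratio test: |a_{n+1}| / |a_n| = (n+1), which tends to ∞ as n → ∞.
Since the ratio → ∞, the series diverges for every x ≠ 8, and R = 0.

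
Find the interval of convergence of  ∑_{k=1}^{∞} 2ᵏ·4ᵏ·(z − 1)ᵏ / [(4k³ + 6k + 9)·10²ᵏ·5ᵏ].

By the ratio test, |a_{k+1}/a_k| = [(4k³ + 6k + 9)/(4(k+1)³ + 6(k+1) + 9)] · 2·4/(100·5) → 2/125.
Hence the series converges for |z − 1| < 1/(2/125) = 125/2, so the radius of convergence is 125/2.
When z = 127/2, the terms are on the order of 1/k³, so the series converges absolutely by comparison with the p-series (p = 3 > 1).
Check z = -123/2: the terms are on the order of 1/k³, so the series converges absolutely by comparison with the p-series (p = 3 > 1).

[-123/2, 127/2]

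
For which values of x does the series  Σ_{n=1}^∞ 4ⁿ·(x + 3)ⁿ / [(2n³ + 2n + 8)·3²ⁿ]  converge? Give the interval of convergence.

The ratio of consecutive coefficients is [(2n³ + 2n + 8)/(2(n+1)³ + 2(n+1) + 8)] · 4/9 → 4/9.
Hence the series converges for |x + 3| < 1/(4/9) = 9/4, so the radius of convergence is 9/4.
When x = -3/4, the terms are on the order of 1/n³, so the series converges absolutely by comparison with the p-series (p = 3 > 1).
Check x = -21/4: the terms are on the order of 1/n³, so the series converges absolutely by comparison with the p-series (p = 3 > 1).

[-21/4, -3/4]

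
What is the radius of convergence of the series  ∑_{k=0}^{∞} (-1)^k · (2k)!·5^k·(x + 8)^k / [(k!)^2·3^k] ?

R = 3/20

Apply the ratio test: |a_{k+1}| / |a_k| = (2k+1)·(2k+2)/(k+1)² · 5/3, which tends to 20/3 as k → ∞.
Thus R = 1/(20/3) = 3/20.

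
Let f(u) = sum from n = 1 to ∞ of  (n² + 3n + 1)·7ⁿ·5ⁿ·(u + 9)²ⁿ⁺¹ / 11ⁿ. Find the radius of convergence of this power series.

R = √385/35

Ratio test: |a_{n+1}/a_n| = [((n+1)² + 3(n+1) + 1)/(n² + 3n + 1)] · 7·5/11 → 35/11 as n → ∞.
Writing y = (u + 9)², the series in y has radius 11/35, so |u + 9| < √(11/35) and R = √385/35.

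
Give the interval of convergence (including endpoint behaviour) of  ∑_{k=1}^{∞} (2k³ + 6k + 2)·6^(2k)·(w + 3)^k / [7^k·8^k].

Ratio test: |a_{k+1}/a_k| = [(2(k+1)³ + 6(k+1) + 2)/(2k³ + 6k + 2)] · 36/(7·8) → 9/14 as k → ∞.
Thus R = 1/(9/14) = 14/9.
Check w = -13/9: the terms have absolute value of order k³, which does not tend to 0, so the series diverges by the divergence test.
Endpoint w = -41/9: the k-th term does not approach 0; divergence by the term test.

(-41/9, -13/9)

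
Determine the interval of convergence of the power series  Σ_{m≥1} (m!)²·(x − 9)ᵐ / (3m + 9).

Ratio test: |a_{m+1}/a_m| = (m+1)² · (3m + 9)/(3(m+1) + 9) → ∞ as m → ∞.
The ratio grows without bound, so the series diverges whenever (x − 9) ≠ 0; it converges only at x = 9. R = 0.

{9}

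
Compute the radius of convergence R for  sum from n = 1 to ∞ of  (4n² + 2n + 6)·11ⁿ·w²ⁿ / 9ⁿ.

Ratio test: |a_{n+1}/a_n| = [(4(n+1)² + 2(n+1) + 6)/(4n² + 2n + 6)] · 11/9 → 11/9 as n → ∞.
Writing y = w², the series in y has radius 9/11, so |w| < √(9/11) and R = 3√11/11.

R = 3√11/11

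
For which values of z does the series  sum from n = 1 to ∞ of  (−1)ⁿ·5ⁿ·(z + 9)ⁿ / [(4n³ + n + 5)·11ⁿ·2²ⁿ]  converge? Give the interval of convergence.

Ratio test: |a_{n+1}/a_n| = [(4n³ + n + 5)/(4(n+1)³ + (n+1) + 5)] · 5/(11·4) → 5/44 as n → ∞.
The series converges when 5/44 · |z + 9| < 1, giving R = 44/5.
Check z = -1/5: the series is dominated by a constant times Σ 1/n³, which converges (p = 3 > 1).
Check z = -89/5: the series is dominated by a constant times Σ 1/n³, which converges (p = 3 > 1).

[-89/5, -1/5]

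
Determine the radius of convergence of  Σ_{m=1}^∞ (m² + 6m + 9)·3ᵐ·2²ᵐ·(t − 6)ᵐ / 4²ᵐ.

R = 4/3

Ratio test: |a_{m+1}/a_m| = [((m+1)² + 6(m+1) + 9)/(m² + 6m + 9)] · 3·4/16 → 3/4 as m → ∞.
Hence the series converges for |t − 6| < 1/(3/4) = 4/3, so the radius of convergence is 4/3.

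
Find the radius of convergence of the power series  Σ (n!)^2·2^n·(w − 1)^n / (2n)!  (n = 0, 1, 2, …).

R = 2

The ratio of consecutive coefficients is (n+1)²/[(2n+1)·(2n+2)] · 2 → 1/2.
Hence the series converges for |w − 1| < 1/(1/2) = 2, so the radius of convergence is 2.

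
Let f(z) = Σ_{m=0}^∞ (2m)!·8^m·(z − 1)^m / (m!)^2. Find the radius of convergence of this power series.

R = 1/32

Ratio test: |a_{m+1}/a_m| = (2m+1)·(2m+2)/(m+1)² · 8 → 32 as m → ∞.
The series converges when 32 · |z − 1| < 1, giving R = 1/32.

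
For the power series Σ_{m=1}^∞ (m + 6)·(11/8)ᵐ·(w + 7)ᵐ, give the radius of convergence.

R = 8/11

Ratio test: |a_{m+1}/a_m| = [((m+1) + 6)/(m + 6)] · 11/8 → 11/8 as m → ∞.
Hence the series converges for |w + 7| < 1/(11/8) = 8/11, so the radius of convergence is 8/11.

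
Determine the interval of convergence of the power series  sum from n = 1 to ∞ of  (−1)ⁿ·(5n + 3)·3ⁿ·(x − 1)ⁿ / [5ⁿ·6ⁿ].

(-9, 11)

The ratio of consecutive coefficients is [(5(n+1) + 3)/(5n + 3)] · 3/(5·6) → 1/10.
Hence the series converges for |x − 1| < 1/(1/10) = 10, so the radius of convergence is 10.
At x = 11: the terms do not tend to 0, so the series diverges.
At x = -9: the terms do not tend to 0, so the series diverges.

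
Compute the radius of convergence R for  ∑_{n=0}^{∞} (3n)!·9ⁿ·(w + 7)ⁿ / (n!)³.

Apply the ratio test: |a_{n+1}| / |a_n| = (3n+1)·(3n+2)·(3n+3)/(n+1)³ · 9, which tends to 243 as n → ∞.
Thus R = 1/(243) = 1/243.

R = 1/243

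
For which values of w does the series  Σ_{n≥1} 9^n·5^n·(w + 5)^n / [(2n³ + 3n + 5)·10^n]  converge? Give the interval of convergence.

[-47/9, -43/9]

The ratio of consecutive coefficients is [(2n³ + 3n + 5)/(2(n+1)³ + 3(n+1) + 5)] · 9·5/10 → 9/2.
Thus R = 1/(9/2) = 2/9.
At w = -43/9: the series is dominated by a constant times Σ 1/n³, which converges (p = 3 > 1).
When w = -47/9, the series is dominated by a constant times Σ 1/n³, which converges (p = 3 > 1).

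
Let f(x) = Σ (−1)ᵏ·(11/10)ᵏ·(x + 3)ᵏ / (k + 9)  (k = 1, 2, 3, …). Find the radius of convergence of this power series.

Apply the ratio test: |a_{k+1}| / |a_k| = [(k + 9)/((k+1) + 9)] · 11/10, which tends to 11/10 as k → ∞.
The series converges when 11/10 · |x + 3| < 1, giving R = 10/11.

R = 10/11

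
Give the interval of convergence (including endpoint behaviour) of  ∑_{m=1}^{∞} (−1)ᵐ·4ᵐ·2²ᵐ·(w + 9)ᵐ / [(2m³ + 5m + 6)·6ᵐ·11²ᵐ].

By the ratio test, |a_{m+1}/a_m| = [(2m³ + 5m + 6)/(2(m+1)³ + 5(m+1) + 6)] · 4·4/(6·121) → 8/363.
The series converges when 8/363 · |w + 9| < 1, giving R = 363/8.
When w = 291/8, the terms are on the order of 1/m³, so the series converges absolutely by comparison with the p-series (p = 3 > 1).
Endpoint w = -435/8: the series is dominated by a constant times Σ 1/m³, which converges (p = 3 > 1).

[-435/8, 291/8]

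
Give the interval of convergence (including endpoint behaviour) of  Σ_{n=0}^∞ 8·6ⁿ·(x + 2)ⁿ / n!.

(−∞, ∞)

Ratio test: |a_{n+1}/a_n| = 8/8 · 6 · 1/(n+1) → 0 as n → ∞.
The ratio tends to 0 regardless of x, hence R = ∞.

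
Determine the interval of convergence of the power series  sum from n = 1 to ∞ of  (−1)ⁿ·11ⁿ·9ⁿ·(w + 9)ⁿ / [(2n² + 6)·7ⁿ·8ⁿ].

The ratio of consecutive coefficients is [(2n² + 6)/(2(n+1)² + 6)] · 11·9/(7·8) → 99/56.
The series converges when 99/56 · |w + 9| < 1, giving R = 56/99.
Check w = -835/99: the terms are on the order of 1/n², so the series converges absolutely by comparison with the p-series (p = 2 > 1).
Check w = -947/99: the series is dominated by a constant times Σ 1/n², which converges (p = 2 > 1).

[-947/99, -835/99]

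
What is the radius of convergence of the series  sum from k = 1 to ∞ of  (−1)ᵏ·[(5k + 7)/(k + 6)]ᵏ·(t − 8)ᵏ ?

Root test: |a_k|^(1/k) = (5k + 7)/(k + 6) → 5.
Thus R = 1/(5) = 1/5.

R = 1/5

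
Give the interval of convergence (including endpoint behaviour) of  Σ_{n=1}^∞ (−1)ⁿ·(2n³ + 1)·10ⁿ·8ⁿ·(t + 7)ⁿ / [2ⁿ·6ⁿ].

The ratio of consecutive coefficients is [(2(n+1)³ + 1)/(2n³ + 1)] · 10·8/(2·6) → 20/3.
The series converges when 20/3 · |t + 7| < 1, giving R = 3/20.
Endpoint t = -137/20: the terms have absolute value of order n³, which does not tend to 0, so the series diverges by the divergence test.
When t = -143/20, the terms have absolute value of order n³, which does not tend to 0, so the series diverges by the divergence test.

(-143/20, -137/20)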